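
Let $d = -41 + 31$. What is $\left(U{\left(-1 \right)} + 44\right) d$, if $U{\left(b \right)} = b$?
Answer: $-430$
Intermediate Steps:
$d = -10$
$\left(U{\left(-1 \right)} + 44\right) d = \left(-1 + 44\right) \left(-10\right) = 43 \left(-10\right) = -430$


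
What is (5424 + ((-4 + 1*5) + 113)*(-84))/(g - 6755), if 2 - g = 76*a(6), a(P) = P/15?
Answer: 20760/33917 ≈ 0.61208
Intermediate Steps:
a(P) = P/15 (a(P) = P*(1/15) = P/15)
g = -142/5 (g = 2 - 76*(1/15)*6 = 2 - 76*2/5 = 2 - 1*152/5 = 2 - 152/5 = -142/5 ≈ -28.400)
(5424 + ((-4 + 1*5) + 113)*(-84))/(g - 6755) = (5424 + ((-4 + 1*5) + 113)*(-84))/(-142/5 - 6755) = (5424 + ((-4 + 5) + 113)*(-84))/(-33917/5) = (5424 + (1 + 113)*(-84))*(-5/33917) = (5424 + 114*(-84))*(-5/33917) = (5424 - 9576)*(-5/33917) = -4152*(-5/33917) = 20760/33917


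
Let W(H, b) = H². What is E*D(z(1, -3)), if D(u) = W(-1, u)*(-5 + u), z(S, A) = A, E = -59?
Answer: 472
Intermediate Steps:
D(u) = -5 + u (D(u) = (-1)²*(-5 + u) = 1*(-5 + u) = -5 + u)
E*D(z(1, -3)) = -59*(-5 - 3) = -59*(-8) = 472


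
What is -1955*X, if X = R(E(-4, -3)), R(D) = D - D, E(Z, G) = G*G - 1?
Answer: 0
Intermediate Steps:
E(Z, G) = -1 + G² (E(Z, G) = G² - 1 = -1 + G²)
R(D) = 0
X = 0
-1955*X = -1955*0 = 0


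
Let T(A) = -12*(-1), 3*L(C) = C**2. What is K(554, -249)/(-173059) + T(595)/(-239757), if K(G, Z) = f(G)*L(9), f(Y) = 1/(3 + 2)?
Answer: -5618993/69153511105 ≈ -8.1254e-5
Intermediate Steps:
f(Y) = 1/5
L(C) = C**2/3
K(G, Z) = 27/5 (K(G, Z) = ((1/3)*9**2)/5 = ((1/3)*81)/5 = (1/5)*27 = 27/5)
T(A) = 12 (T(A) = -1*(-12) = 12)
K(554, -249)/(-173059) + T(595)/(-239757) = (27/5)/(-173059) + 12/(-239757) = (27/5)*(-1/173059) + 12*(-1/239757) = -27/865295 - 4/79919 = -5618993/69153511105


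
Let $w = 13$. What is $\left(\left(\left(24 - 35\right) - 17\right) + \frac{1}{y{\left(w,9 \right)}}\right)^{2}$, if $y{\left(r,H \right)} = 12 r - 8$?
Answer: $\frac{17164449}{21904} \approx 783.62$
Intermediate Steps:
$y{\left(r,H \right)} = -8 + 12 r$
$\left(\left(\left(24 - 35\right) - 17\right) + \frac{1}{y{\left(w,9 \right)}}\right)^{2} = \left(\left(\left(24 - 35\right) - 17\right) + \frac{1}{-8 + 12 \cdot 13}\right)^{2} = \left(\left(-11 - 17\right) + \frac{1}{-8 + 156}\right)^{2} = \left(-28 + \frac{1}{148}\right)^{2} = \left(- \frac{4143}{148}\right)^{2} = \frac{17164449}{21904}$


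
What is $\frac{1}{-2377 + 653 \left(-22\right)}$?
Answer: $- \frac{1}{16743} \approx -5.9726 \cdot 10^{-5}$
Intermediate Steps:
$\frac{1}{-2377 + 653 \left(-22\right)} = \frac{1}{-2377 - 14366} = \frac{1}{-16743} = - \frac{1}{16743}$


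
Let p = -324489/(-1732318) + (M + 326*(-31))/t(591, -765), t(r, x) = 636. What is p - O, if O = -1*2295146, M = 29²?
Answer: 1264335505864471/550877124 ≈ 2.2951e+6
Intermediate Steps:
M = 841
p = -7921775633/550877124 (p = -324489/(-1732318) + (841 + 326*(-31))/636 = -324489*(-1/1732318) + (841 - 10106)*(1/636) = 324489/1732318 - 9265*1/636 = 324489/1732318 - 9265/636 = -7921775633/550877124 ≈ -14.380)
O = -2295146
p - O = -7921775633/550877124 - 1*(-2295146) = -7921775633/550877124 + 2295146 = 1264335505864471/550877124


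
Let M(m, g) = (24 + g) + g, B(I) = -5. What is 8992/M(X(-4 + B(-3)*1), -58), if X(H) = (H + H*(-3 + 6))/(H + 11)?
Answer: -2248/23 ≈ -97.739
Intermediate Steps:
X(H) = 4*H/(11 + H) (X(H) = (H + H*3)/(11 + H) = (H + 3*H)/(11 + H) = (4*H)/(11 + H) = 4*H/(11 + H))
M(m, g) = 24 + 2*g
8992/M(X(-4 + B(-3)*1), -58) = 8992/(24 + 2*(-58)) = 8992/(24 - 116) = 8992/(-92) = 8992*(-1/92) = -2248/23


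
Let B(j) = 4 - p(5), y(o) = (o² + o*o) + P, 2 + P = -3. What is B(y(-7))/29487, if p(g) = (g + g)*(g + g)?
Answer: -32/9829 ≈ -0.0032557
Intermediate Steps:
P = -5 (P = -2 - 3 = -5)
p(g) = 4*g² (p(g) = (2*g)*(2*g) = 4*g²)
y(o) = -5 + 2*o² (y(o) = (o² + o*o) - 5 = (o² + o²) - 5 = 2*o² - 5 = -5 + 2*o²)
B(j) = -96 (B(j) = 4 - 4*5² = 4 - 4*25 = 4 - 1*100 = 4 - 100 = -96)
B(y(-7))/29487 = -96/29487 = -96*1/29487 = -32/9829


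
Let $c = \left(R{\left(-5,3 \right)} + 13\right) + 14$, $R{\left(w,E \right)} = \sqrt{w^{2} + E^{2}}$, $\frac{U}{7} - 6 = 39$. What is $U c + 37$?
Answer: $8542 + 315 \sqrt{34} \approx 10379.0$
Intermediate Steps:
$U = 315$ ($U = 42 + 7 \cdot 39 = 42 + 273 = 315$)
$R{\left(w,E \right)} = \sqrt{E^{2} + w^{2}}$
$c = 27 + \sqrt{34}$ ($c = \left(\sqrt{3^{2} + \left(-5\right)^{2}} + 13\right) + 14 = \left(\sqrt{9 + 25} + 13\right) + 14 = \left(\sqrt{34} + 13\right) + 14 = \left(13 + \sqrt{34}\right) + 14 = 27 + \sqrt{34} \approx 32.831$)
$U c + 37 = 315 \left(27 + \sqrt{34}\right) + 37 = \left(8505 + 315 \sqrt{34}\right) + 37 = 8542 + 315 \sqrt{34}$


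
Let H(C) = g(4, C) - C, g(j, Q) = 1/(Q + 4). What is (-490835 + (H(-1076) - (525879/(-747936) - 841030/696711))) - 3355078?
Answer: -14915132480369100923/3879264553248 ≈ -3.8448e+6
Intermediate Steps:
g(j, Q) = 1/(4 + Q)
H(C) = 1/(4 + C) - C
(-490835 + (H(-1076) - (525879/(-747936) - 841030/696711))) - 3355078 = (-490835 + ((1 - 1*(-1076)*(4 - 1076))/(4 - 1076) - (525879/(-747936) - 841030/696711))) - 3355078 = (-490835 + ((1 - 1*(-1076)*(-1072))/(-1072) - (525879*(-1/747936) - 841030*1/696711))) - 3355078 = (-490835 + (-(1 - 1153472)/1072 - (-58431/83104 - 841030/696711))) - 3355078 = (-490835 + (-1/1072*(-1153471) - 1*(-110602477561/57899470944))) - 3355078 = (-490835 + (1153471/1072 + 110602477561/57899470944)) - 3355078 = (-490835 + 4181495406574501/3879264553248) - 3355078 = -1899897321586907579/3879264553248 - 3355078 = -14915132480369100923/3879264553248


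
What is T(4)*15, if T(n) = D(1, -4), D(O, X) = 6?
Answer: 90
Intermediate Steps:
T(n) = 6
T(4)*15 = 6*15 = 90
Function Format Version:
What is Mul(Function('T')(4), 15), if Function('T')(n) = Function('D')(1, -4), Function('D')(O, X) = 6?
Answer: 90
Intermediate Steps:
Function('T')(n) = 6
Mul(Function('T')(4), 15) = Mul(6, 15) = 90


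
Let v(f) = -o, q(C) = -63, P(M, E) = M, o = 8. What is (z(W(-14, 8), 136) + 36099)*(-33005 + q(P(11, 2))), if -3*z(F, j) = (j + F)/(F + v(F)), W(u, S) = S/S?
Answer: -3581812384/3 ≈ -1.1939e+9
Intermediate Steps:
W(u, S) = 1
v(f) = -8 (v(f) = -1*8 = -8)
z(F, j) = -(F + j)/(3*(-8 + F)) (z(F, j) = -(j + F)/(3*(F - 8)) = -(F + j)/(3*(-8 + F)))
(z(W(-14, 8), 136) + 36099)*(-33005 + q(P(11, 2))) = ((-1*1 - 1*136)/(3*(-8 + 1)) + 36099)*(-33005 - 63) = ((⅓)*(-1 - 136)/(-7) + 36099)*(-33068) = ((⅓)*(-⅐)*(-137) + 36099)*(-33068) = (137/21 + 36099)*(-33068) = (758216/21)*(-33068) = -3581812384/3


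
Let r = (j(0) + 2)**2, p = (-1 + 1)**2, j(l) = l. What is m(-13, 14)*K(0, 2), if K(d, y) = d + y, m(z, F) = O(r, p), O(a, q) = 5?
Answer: 10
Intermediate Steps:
p = 0 (p = 0**2 = 0)
r = 4 (r = (0 + 2)**2 = 2**2 = 4)
m(z, F) = 5
m(-13, 14)*K(0, 2) = 5*(0 + 2) = 5*2 = 10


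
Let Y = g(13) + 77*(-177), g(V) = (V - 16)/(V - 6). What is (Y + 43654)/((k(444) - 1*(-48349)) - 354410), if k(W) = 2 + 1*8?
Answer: -210172/2142357 ≈ -0.098103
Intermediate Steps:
g(V) = (-16 + V)/(-6 + V)
k(W) = 10 (k(W) = 2 + 8 = 10)
Y = -95406/7 (Y = (-16 + 13)/(-6 + 13) + 77*(-177) = -3/7 - 13629 = -95406/7 ≈ -13629.)
(Y + 43654)/((k(444) - 1*(-48349)) - 354410) = (-95406/7 + 43654)/((10 - 1*(-48349)) - 354410) = 210172/(7*((10 + 48349) - 354410)) = 210172/(7*(48359 - 354410)) = (210172/7)/(-306051) = (210172/7)*(-1/306051) = -210172/2142357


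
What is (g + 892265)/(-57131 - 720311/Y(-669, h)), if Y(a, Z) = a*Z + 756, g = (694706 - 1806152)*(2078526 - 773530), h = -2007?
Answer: 1948566501802959489/76752733820 ≈ 2.5388e+7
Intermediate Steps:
g = -1450432584216 (g = -1111446*1304996 = -1450432584216)
Y(a, Z) = 756 + Z*a (Y(a, Z) = Z*a + 756 = 756 + Z*a)
(g + 892265)/(-57131 - 720311/Y(-669, h)) = (-1450432584216 + 892265)/(-57131 - 720311/(756 - 2007*(-669))) = -1450431691951/(-57131 - 720311/(756 + 1342683)) = -1450431691951/(-57131 - 720311/1343439) = -1450431691951/(-76752733820/1343439) = -1450431691951*(-1343439/76752733820) = 1948566501802959489/76752733820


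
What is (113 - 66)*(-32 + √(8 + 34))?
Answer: -1504 + 47*√42 ≈ -1199.4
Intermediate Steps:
(113 - 66)*(-32 + √(8 + 34)) = 47*(-32 + √42) = -1504 + 47*√42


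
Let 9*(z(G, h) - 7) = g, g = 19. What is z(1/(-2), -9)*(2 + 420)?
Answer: 34604/9 ≈ 3844.9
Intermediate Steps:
z(G, h) = 82/9 (z(G, h) = 7 + (⅑)*19 = 7 + 19/9 = 82/9)
z(1/(-2), -9)*(2 + 420) = 82*(2 + 420)/9 = (82/9)*422 = 34604/9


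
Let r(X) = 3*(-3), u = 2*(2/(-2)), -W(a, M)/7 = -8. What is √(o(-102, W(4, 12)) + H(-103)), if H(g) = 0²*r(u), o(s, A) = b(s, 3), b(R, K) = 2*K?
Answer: √6 ≈ 2.4495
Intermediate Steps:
W(a, M) = 56 (W(a, M) = -7*(-8) = 56)
u = -2 (u = 2*(2*(-½)) = 2*(-1) = -2)
r(X) = -9
o(s, A) = 6 (o(s, A) = 2*3 = 6)
H(g) = 0 (H(g) = 0²*(-9) = 0*(-9) = 0)
√(o(-102, W(4, 12)) + H(-103)) = √(6 + 0) = √6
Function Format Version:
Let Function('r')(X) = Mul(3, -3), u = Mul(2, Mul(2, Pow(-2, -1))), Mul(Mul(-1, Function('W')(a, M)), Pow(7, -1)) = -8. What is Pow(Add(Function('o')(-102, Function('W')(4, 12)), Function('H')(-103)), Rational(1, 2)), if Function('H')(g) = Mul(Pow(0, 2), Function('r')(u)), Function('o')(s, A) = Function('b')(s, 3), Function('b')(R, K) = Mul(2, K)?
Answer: Pow(6, Rational(1, 2)) ≈ 2.4495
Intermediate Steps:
Function('W')(a, M) = 56 (Function('W')(a, M) = Mul(-7, -8) = 56)
u = -2 (u = Mul(2, Mul(2, Rational(-1, 2))) = Mul(2, -1) = -2)
Function('r')(X) = -9
Function('o')(s, A) = 6 (Function('o')(s, A) = Mul(2, 3) = 6)
Function('H')(g) = 0 (Function('H')(g) = Mul(Pow(0, 2), -9) = Mul(0, -9) = 0)
Pow(Add(Function('o')(-102, Function('W')(4, 12)), Function('H')(-103)), Rational(1, 2)) = Pow(Add(6, 0), Rational(1, 2)) = Pow(6, Rational(1, 2))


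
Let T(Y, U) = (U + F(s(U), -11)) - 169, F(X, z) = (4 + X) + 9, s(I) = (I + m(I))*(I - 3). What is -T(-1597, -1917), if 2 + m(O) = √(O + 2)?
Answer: -3682407 + 1920*I*√1915 ≈ -3.6824e+6 + 84021.0*I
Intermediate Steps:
m(O) = -2 + √(2 + O) (m(O) = -2 + √(O + 2) = -2 + √(2 + O))
s(I) = (-3 + I)*(-2 + I + √(2 + I)) (s(I) = (I + (-2 + √(2 + I)))*(I - 3) = (-2 + I + √(2 + I))*(-3 + I) = (-3 + I)*(-2 + I + √(2 + I)))
F(X, z) = 13 + X
T(Y, U) = -150 + U² - 4*U - 3*√(2 + U) + U*√(2 + U) (T(Y, U) = (U + (13 + (6 + U² - 5*U - 3*√(2 + U) + U*√(2 + U)))) - 169 = (U + (19 + U² - 5*U - 3*√(2 + U) + U*√(2 + U))) - 169 = (19 + U² - 4*U - 3*√(2 + U) + U*√(2 + U)) - 169 = -150 + U² - 4*U - 3*√(2 + U) + U*√(2 + U))
-T(-1597, -1917) = -(-150 + (-1917)² - 4*(-1917) - 3*√(2 - 1917) - 1917*√(2 - 1917)) = -(-150 + 3674889 + 7668 - 3*I*√1915 - 1917*I*√1915) = -(3682407 - 1920*I*√1915) = -3682407 + 1920*I*√1915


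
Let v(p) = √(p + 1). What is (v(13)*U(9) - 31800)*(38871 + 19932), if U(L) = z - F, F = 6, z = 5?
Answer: -1869935400 - 58803*√14 ≈ -1.8702e+9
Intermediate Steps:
U(L) = -1 (U(L) = 5 - 1*6 = 5 - 6 = -1)
v(p) = √(1 + p)
(v(13)*U(9) - 31800)*(38871 + 19932) = (√(1 + 13)*(-1) - 31800)*(38871 + 19932) = (√14*(-1) - 31800)*58803 = (-√14 - 31800)*58803 = (-31800 - √14)*58803 = -1869935400 - 58803*√14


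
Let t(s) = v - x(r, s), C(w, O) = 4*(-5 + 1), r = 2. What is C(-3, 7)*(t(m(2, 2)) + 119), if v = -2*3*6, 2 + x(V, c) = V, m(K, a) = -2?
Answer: -1328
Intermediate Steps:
x(V, c) = -2 + V
v = -36 (v = -6*6 = -36)
C(w, O) = -16 (C(w, O) = 4*(-4) = -16)
t(s) = -36 (t(s) = -36 - (-2 + 2) = -36 - 1*0 = -36 + 0 = -36)
C(-3, 7)*(t(m(2, 2)) + 119) = -16*(-36 + 119) = -16*83 = -1328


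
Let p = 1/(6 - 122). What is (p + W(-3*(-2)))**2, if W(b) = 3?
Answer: 120409/13456 ≈ 8.9483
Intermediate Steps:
p = -1/116 (p = 1/(-116) = -1/116 ≈ -0.0086207)
(p + W(-3*(-2)))**2 = (-1/116 + 3)**2 = (347/116)**2 = 120409/13456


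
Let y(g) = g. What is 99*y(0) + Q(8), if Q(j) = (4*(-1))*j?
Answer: -32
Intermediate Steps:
Q(j) = -4*j
99*y(0) + Q(8) = 99*0 - 4*8 = 0 - 32 = -32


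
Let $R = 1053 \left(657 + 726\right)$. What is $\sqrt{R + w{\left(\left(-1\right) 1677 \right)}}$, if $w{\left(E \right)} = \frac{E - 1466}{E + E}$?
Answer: $\frac{\sqrt{16382378183106}}{3354} \approx 1206.8$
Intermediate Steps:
$w{\left(E \right)} = \frac{-1466 + E}{2 E}$
$R = 1456299$ ($R = 1053 \cdot 1383 = 1456299$)
$\sqrt{R + w{\left(\left(-1\right) 1677 \right)}} = \sqrt{1456299 + \frac{-1466 - 1677}{2 \left(\left(-1\right) 1677\right)}} = \sqrt{1456299 + \frac{-1466 - 1677}{2 \left(-1677\right)}} = \sqrt{1456299 + \frac{1}{2} \left(- \frac{1}{1677}\right) \left(-3143\right)} = \sqrt{1456299 + \frac{3143}{3354}} = \sqrt{\frac{4884429989}{3354}} = \frac{\sqrt{16382378183106}}{3354}$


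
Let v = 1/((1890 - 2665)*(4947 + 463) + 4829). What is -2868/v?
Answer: 12010957428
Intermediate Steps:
v = -1/4187921 (v = 1/(-775*5410 + 4829) = 1/(-4192750 + 4829) = 1/(-4187921) = -1/4187921 ≈ -2.3878e-7)
-2868/v = -2868/(-1/4187921) = -2868*(-4187921) = 12010957428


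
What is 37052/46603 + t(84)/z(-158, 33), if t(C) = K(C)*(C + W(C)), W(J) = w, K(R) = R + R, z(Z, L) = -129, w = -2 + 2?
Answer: -217627276/2003929 ≈ -108.60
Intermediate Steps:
w = 0
K(R) = 2*R
W(J) = 0
t(C) = 2*C² (t(C) = (2*C)*(C + 0) = (2*C)*C = 2*C²)
37052/46603 + t(84)/z(-158, 33) = 37052/46603 + (2*84²)/(-129) = 37052*(1/46603) + (2*7056)*(-1/129) = 37052/46603 + 14112*(-1/129) = 37052/46603 - 4704/43 = -217627276/2003929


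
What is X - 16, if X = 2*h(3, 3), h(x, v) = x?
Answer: -10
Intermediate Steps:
X = 6 (X = 2*3 = 6)
X - 16 = 6 - 16 = -10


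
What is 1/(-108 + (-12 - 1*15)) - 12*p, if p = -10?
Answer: 16199/135 ≈ 119.99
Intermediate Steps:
1/(-108 + (-12 - 1*15)) - 12*p = 1/(-108 + (-12 - 1*15)) - 12*(-10) = 1/(-108 + (-12 - 15)) + 120 = 1/(-108 - 27) + 120 = 1/(-135) + 120 = -1/135 + 120 = 16199/135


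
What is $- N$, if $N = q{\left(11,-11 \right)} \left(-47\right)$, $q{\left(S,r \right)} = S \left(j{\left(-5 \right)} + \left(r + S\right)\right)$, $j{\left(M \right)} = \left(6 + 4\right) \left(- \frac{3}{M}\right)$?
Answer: $3102$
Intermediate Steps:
$j{\left(M \right)} = - \frac{30}{M}$ ($j{\left(M \right)} = 10 \left(- \frac{3}{M}\right) = - \frac{30}{M}$)
$q{\left(S,r \right)} = S \left(6 + S + r\right)$ ($q{\left(S,r \right)} = S \left(- \frac{30}{-5} + \left(r + S\right)\right) = S \left(\left(-30\right) \left(- \frac{1}{5}\right) + \left(S + r\right)\right) = S \left(6 + \left(S + r\right)\right) = S \left(6 + S + r\right)$)
$N = -3102$ ($N = 11 \left(6 + 11 - 11\right) \left(-47\right) = 11 \cdot 6 \left(-47\right) = 66 \left(-47\right) = -3102$)
$- N = \left(-1\right) \left(-3102\right) = 3102$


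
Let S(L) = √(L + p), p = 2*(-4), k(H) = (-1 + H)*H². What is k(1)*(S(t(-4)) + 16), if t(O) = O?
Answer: 0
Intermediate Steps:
k(H) = H²*(-1 + H)
p = -8
S(L) = √(-8 + L) (S(L) = √(L - 8) = √(-8 + L))
k(1)*(S(t(-4)) + 16) = (1²*(-1 + 1))*(√(-8 - 4) + 16) = (1*0)*(√(-12) + 16) = 0*(2*I*√3 + 16) = 0*(16 + 2*I*√3) = 0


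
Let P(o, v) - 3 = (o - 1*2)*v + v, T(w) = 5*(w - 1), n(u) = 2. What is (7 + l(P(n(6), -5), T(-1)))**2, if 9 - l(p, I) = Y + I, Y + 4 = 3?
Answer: 729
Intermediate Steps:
T(w) = -5 + 5*w (T(w) = 5*(-1 + w) = -5 + 5*w)
Y = -1 (Y = -4 + 3 = -1)
P(o, v) = 3 + v + v*(-2 + o) (P(o, v) = 3 + ((o - 1*2)*v + v) = 3 + ((o - 2)*v + v) = 3 + ((-2 + o)*v + v) = 3 + (v*(-2 + o) + v) = 3 + (v + v*(-2 + o)) = 3 + v + v*(-2 + o))
l(p, I) = 10 - I (l(p, I) = 9 - (-1 + I) = 9 + (1 - I) = 10 - I)
(7 + l(P(n(6), -5), T(-1)))**2 = (7 + (10 - (-5 + 5*(-1))))**2 = (7 + (10 - (-5 - 5)))**2 = (7 + (10 - 1*(-10)))**2 = (7 + (10 + 10))**2 = (7 + 20)**2 = 27**2 = 729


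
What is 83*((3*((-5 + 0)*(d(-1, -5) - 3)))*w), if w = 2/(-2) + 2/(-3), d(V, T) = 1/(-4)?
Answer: -26975/4 ≈ -6743.8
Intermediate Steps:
d(V, T) = -¼
w = -5/3 (w = 2*(-½) + 2*(-⅓) = -1 - ⅔ = -5/3 ≈ -1.6667)
83*((3*((-5 + 0)*(d(-1, -5) - 3)))*w) = 83*((3*((-5 + 0)*(-¼ - 3)))*(-5/3)) = 83*((3*(-5*(-13/4)))*(-5/3)) = 83*((3*(65/4))*(-5/3)) = 83*((195/4)*(-5/3)) = 83*(-325/4) = -26975/4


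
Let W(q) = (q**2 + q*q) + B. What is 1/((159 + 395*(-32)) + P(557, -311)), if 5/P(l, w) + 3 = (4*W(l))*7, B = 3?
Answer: -3474805/43369041204 ≈ -8.0122e-5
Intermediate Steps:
W(q) = 3 + 2*q**2 (W(q) = (q**2 + q*q) + 3 = (q**2 + q**2) + 3 = 2*q**2 + 3 = 3 + 2*q**2)
P(l, w) = 5/(81 + 56*l**2) (P(l, w) = 5/(-3 + (4*(3 + 2*l**2))*7) = 5/(-3 + (12 + 8*l**2)*7) = 5/(-3 + (84 + 56*l**2)) = 5/(81 + 56*l**2))
1/((159 + 395*(-32)) + P(557, -311)) = 1/((159 + 395*(-32)) + 5/(81 + 56*557**2)) = 1/((159 - 12640) + 5/(81 + 56*310249)) = 1/(-12481 + 5/(81 + 17373944)) = 1/(-12481 + 5/17374025) = 1/(-12481 + 5*(1/17374025)) = 1/(-12481 + 1/3474805) = 1/(-43369041204/3474805) = -3474805/43369041204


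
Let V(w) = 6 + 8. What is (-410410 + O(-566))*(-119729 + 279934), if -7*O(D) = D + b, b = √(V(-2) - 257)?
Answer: -460157462320/7 - 1441845*I*√3/7 ≈ -6.5737e+10 - 3.5676e+5*I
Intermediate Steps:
V(w) = 14
b = 9*I*√3 (b = √(14 - 257) = √(-243) = 9*I*√3 ≈ 15.588*I)
O(D) = -D/7 - 9*I*√3/7 (O(D) = -(D + 9*I*√3)/7 = -D/7 - 9*I*√3/7)
(-410410 + O(-566))*(-119729 + 279934) = (-410410 + (-⅐*(-566) - 9*I*√3/7))*(-119729 + 279934) = (-410410 + (566/7 - 9*I*√3/7))*160205 = (-2872304/7 - 9*I*√3/7)*160205 = -460157462320/7 - 1441845*I*√3/7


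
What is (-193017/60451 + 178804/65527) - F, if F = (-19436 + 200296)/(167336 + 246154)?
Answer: -1917925703521/2127149727549 ≈ -0.90164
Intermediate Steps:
F = 18086/41349 (F = 180860/413490 = 180860*(1/413490) = 18086/41349 ≈ 0.43740)
(-193017/60451 + 178804/65527) - F = (-193017/60451 + 178804/65527) - 1*18086/41349 = (-193017*1/60451 + 178804*(1/65527)) - 18086/41349 = (-193017/60451 + 178804/65527) - 18086/41349 = -1838944355/3961172677 - 18086/41349 = -1917925703521/2127149727549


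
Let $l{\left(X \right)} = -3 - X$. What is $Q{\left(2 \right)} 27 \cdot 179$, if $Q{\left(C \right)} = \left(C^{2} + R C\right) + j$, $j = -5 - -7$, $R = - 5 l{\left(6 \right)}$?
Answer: $463968$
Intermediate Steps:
$R = 45$ ($R = - 5 \left(-3 - 6\right) = \left(-5\right) \left(-9\right) = 45$)
$j = 2$ ($j = -5 + 7 = 2$)
$Q{\left(C \right)} = 2 + C^{2} + 45 C$ ($Q{\left(C \right)} = \left(C^{2} + 45 C\right) + 2 = 2 + C^{2} + 45 C$)
$Q{\left(2 \right)} 27 \cdot 179 = \left(2 + 2^{2} + 45 \cdot 2\right) 27 \cdot 179 = \left(2 + 4 + 90\right) 27 \cdot 179 = 96 \cdot 27 \cdot 179 = 2592 \cdot 179 = 463968$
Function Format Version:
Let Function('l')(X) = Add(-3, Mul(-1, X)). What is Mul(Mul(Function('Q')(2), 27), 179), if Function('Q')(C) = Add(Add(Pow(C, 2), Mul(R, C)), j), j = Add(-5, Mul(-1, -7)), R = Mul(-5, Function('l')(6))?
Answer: 463968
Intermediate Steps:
R = 45 (R = Mul(-5, Add(-3, Mul(-1, 6))) = Mul(-5, Add(-3, -6)) = Mul(-5, -9) = 45)
j = 2 (j = Add(-5, 7) = 2)
Function('Q')(C) = Add(2, Pow(C, 2), Mul(45, C)) (Function('Q')(C) = Add(Add(Pow(C, 2), Mul(45, C)), 2) = Add(2, Pow(C, 2), Mul(45, C)))
Mul(Mul(Function('Q')(2), 27), 179) = Mul(Mul(Add(2, Pow(2, 2), Mul(45, 2)), 27), 179) = Mul(Mul(Add(2, 4, 90), 27), 179) = Mul(Mul(96, 27), 179) = Mul(2592, 179) = 463968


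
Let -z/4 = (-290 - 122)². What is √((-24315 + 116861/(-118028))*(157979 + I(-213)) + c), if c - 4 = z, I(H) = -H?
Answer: 4*I*√209354961295386809/29507 ≈ 62026.0*I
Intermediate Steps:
z = -678976 (z = -4*(-290 - 122)² = -4*(-412)² = -4*169744 = -678976)
c = -678972 (c = 4 - 678976 = -678972)
√((-24315 + 116861/(-118028))*(157979 + I(-213)) + c) = √((-24315 + 116861/(-118028))*(157979 - 1*(-213)) - 678972) = √((-24315 + 116861*(-1/118028))*(157979 + 213) - 678972) = √((-24315 - 116861/118028)*158192 - 678972) = √(-2869967681/118028*158192 - 678972) = √(-113501481848188/29507 - 678972) = √(-113521516274992/29507) = 4*I*√209354961295386809/29507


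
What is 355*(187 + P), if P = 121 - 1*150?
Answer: 56090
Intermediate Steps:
P = -29 (P = 121 - 150 = -29)
355*(187 + P) = 355*(187 - 29) = 355*158 = 56090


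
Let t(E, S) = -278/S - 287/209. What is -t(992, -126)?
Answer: -10970/13167 ≈ -0.83314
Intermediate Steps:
t(E, S) = -287/209 - 278/S (t(E, S) = -278/S - 287*1/209 = -278/S - 287/209 = -287/209 - 278/S)
-t(992, -126) = -(-287/209 - 278/(-126)) = -(-287/209 - 278*(-1/126)) = -(-287/209 + 139/63) = -1*10970/13167 = -10970/13167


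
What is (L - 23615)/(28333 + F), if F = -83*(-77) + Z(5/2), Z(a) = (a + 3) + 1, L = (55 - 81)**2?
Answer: -6554/9923 ≈ -0.66049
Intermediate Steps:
L = 676 (L = (-26)**2 = 676)
Z(a) = 4 + a (Z(a) = (3 + a) + 1 = 4 + a)
F = 12795/2 (F = -83*(-77) + (4 + 5/2) = 6391 + (4 + 5*(1/2)) = 6391 + (4 + 5/2) = 6391 + 13/2 = 12795/2 ≈ 6397.5)
(L - 23615)/(28333 + F) = (676 - 23615)/(28333 + 12795/2) = -22939/69461/2 = -22939*2/69461 = -6554/9923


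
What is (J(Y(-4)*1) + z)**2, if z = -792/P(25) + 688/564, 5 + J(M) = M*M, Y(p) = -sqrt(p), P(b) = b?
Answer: 19347975409/12425625 ≈ 1557.1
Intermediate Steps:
J(M) = -5 + M**2 (J(M) = -5 + M*M = -5 + M**2)
z = -107372/3525 (z = -792/25 + 688/564 = -792*1/25 + 688*(1/564) = -792/25 + 172/141 = -107372/3525 ≈ -30.460)
(J(Y(-4)*1) + z)**2 = ((-5 + (-sqrt(-4)*1)**2) - 107372/3525)**2 = ((-5 + (-2*I*1)**2) - 107372/3525)**2 = ((-5 + (-2*I)**2) - 107372/3525)**2 = ((-5 - 4) - 107372/3525)**2 = (-9 - 107372/3525)**2 = (-139097/3525)**2 = 19347975409/12425625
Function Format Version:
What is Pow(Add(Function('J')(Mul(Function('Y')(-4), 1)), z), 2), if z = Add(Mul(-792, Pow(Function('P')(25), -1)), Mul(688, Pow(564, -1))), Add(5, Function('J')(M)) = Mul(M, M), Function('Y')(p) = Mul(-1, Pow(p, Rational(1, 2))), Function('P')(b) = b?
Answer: Rational(19347975409, 12425625) ≈ 1557.1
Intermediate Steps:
Function('J')(M) = Add(-5, Pow(M, 2)) (Function('J')(M) = Add(-5, Mul(M, M)) = Add(-5, Pow(M, 2)))
z = Rational(-107372, 3525) (z = Add(Mul(-792, Pow(25, -1)), Mul(688, Pow(564, -1))) = Add(Mul(-792, Rational(1, 25)), Mul(688, Rational(1, 564))) = Add(Rational(-792, 25), Rational(172, 141)) = Rational(-107372, 3525) ≈ -30.460)
Pow(Add(Function('J')(Mul(Function('Y')(-4), 1)), z), 2) = Pow(Add(Add(-5, Pow(Mul(Mul(-1, Pow(-4, Rational(1, 2))), 1), 2)), Rational(-107372, 3525)), 2) = Pow(Add(Add(-5, Pow(Mul(Mul(-1, Mul(2, I)), 1), 2)), Rational(-107372, 3525)), 2) = Pow(Add(Add(-5, Pow(Mul(Mul(-2, I), 1), 2)), Rational(-107372, 3525)), 2) = Pow(Add(Add(-5, Pow(Mul(-2, I), 2)), Rational(-107372, 3525)), 2) = Pow(Add(Add(-5, -4), Rational(-107372, 3525)), 2) = Pow(Add(-9, Rational(-107372, 3525)), 2) = Pow(Rational(-139097, 3525), 2) = Rational(19347975409, 12425625)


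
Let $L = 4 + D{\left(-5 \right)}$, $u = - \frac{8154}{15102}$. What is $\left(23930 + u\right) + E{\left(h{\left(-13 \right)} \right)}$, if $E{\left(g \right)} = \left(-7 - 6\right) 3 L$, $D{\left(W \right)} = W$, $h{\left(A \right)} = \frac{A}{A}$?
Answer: $\frac{20109538}{839} \approx 23968.0$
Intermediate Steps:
$h{\left(A \right)} = 1$
$u = - \frac{453}{839}$ ($u = \left(-8154\right) \frac{1}{15102} = - \frac{453}{839} \approx -0.53993$)
$L = -1$ ($L = 4 - 5 = -1$)
$E{\left(g \right)} = 39$ ($E{\left(g \right)} = \left(-7 - 6\right) 3 \left(-1\right) = \left(-13\right) \left(-3\right) = 39$)
$\left(23930 + u\right) + E{\left(h{\left(-13 \right)} \right)} = \left(23930 - \frac{453}{839}\right) + 39 = \frac{20076817}{839} + 39 = \frac{20109538}{839}$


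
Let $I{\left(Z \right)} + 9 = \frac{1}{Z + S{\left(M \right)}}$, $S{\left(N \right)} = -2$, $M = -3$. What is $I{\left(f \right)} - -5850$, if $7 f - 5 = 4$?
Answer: $\frac{29198}{5} \approx 5839.6$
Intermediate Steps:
$f = \frac{9}{7}$ ($f = \frac{5}{7} + \frac{1}{7} \cdot 4 = \frac{5}{7} + \frac{4}{7} = \frac{9}{7} \approx 1.2857$)
$I{\left(Z \right)} = -9 + \frac{1}{-2 + Z}$ ($I{\left(Z \right)} = -9 + \frac{1}{Z - 2} = -9 + \frac{1}{-2 + Z}$)
$I{\left(f \right)} - -5850 = \frac{19 - \frac{81}{7}}{-2 + \frac{9}{7}} - -5850 = \frac{19 - \frac{81}{7}}{- \frac{5}{7}} + 5850 = \left(- \frac{7}{5}\right) \frac{52}{7} + 5850 = - \frac{52}{5} + 5850 = \frac{29198}{5}$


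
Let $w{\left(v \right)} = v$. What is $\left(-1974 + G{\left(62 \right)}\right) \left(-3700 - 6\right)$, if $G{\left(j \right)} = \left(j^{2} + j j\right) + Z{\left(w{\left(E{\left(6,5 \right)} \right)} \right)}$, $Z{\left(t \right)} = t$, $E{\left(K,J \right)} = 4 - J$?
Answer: $-21172378$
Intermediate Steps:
$G{\left(j \right)} = -1 + 2 j^{2}$ ($G{\left(j \right)} = \left(j^{2} + j j\right) + \left(4 - 5\right) = \left(j^{2} + j^{2}\right) + \left(4 - 5\right) = 2 j^{2} - 1 = -1 + 2 j^{2}$)
$\left(-1974 + G{\left(62 \right)}\right) \left(-3700 - 6\right) = \left(-1974 - \left(1 - 2 \cdot 62^{2}\right)\right) \left(-3700 - 6\right) = \left(-1974 + \left(-1 + 2 \cdot 3844\right)\right) \left(-3706\right) = \left(-1974 + \left(-1 + 7688\right)\right) \left(-3706\right) = \left(-1974 + 7687\right) \left(-3706\right) = 5713 \left(-3706\right) = -21172378$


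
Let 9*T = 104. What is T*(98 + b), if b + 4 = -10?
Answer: 2912/3 ≈ 970.67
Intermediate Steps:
b = -14 (b = -4 - 10 = -14)
T = 104/9 (T = (⅑)*104 = 104/9 ≈ 11.556)
T*(98 + b) = 104*(98 - 14)/9 = (104/9)*84 = 2912/3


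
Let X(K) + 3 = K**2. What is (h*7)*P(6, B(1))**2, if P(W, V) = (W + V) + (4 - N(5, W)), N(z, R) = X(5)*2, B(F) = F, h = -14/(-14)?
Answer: 7623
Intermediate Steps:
h = 1 (h = -14*(-1/14) = 1)
X(K) = -3 + K**2
N(z, R) = 44 (N(z, R) = (-3 + 5**2)*2 = (-3 + 25)*2 = 22*2 = 44)
P(W, V) = -40 + V + W (P(W, V) = (W + V) + (4 - 1*44) = (V + W) + (4 - 44) = (V + W) - 40 = -40 + V + W)
(h*7)*P(6, B(1))**2 = (1*7)*(-40 + 1 + 6)**2 = 7*(-33)**2 = 7*1089 = 7623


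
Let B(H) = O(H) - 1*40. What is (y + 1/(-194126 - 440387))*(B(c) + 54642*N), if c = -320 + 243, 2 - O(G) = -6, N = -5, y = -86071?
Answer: 14922611366510608/634513 ≈ 2.3518e+10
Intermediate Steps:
O(G) = 8 (O(G) = 2 - 1*(-6) = 2 + 6 = 8)
c = -77
B(H) = -32 (B(H) = 8 - 1*40 = 8 - 40 = -32)
(y + 1/(-194126 - 440387))*(B(c) + 54642*N) = (-86071 + 1/(-194126 - 440387))*(-32 + 54642*(-5)) = (-86071 + 1/(-634513))*(-32 - 273210) = (-86071 - 1/634513)*(-273242) = -54613168424/634513*(-273242) = 14922611366510608/634513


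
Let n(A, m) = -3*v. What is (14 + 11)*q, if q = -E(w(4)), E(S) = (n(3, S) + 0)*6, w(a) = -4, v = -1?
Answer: -450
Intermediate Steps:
n(A, m) = 3 (n(A, m) = -3*(-1) = 3)
E(S) = 18 (E(S) = (3 + 0)*6 = 3*6 = 18)
q = -18 (q = -1*18 = -18)
(14 + 11)*q = (14 + 11)*(-18) = 25*(-18) = -450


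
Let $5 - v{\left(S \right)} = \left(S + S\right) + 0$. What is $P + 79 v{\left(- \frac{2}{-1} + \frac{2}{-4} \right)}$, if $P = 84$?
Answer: $242$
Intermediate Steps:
$v{\left(S \right)} = 5 - 2 S$ ($v{\left(S \right)} = 5 - \left(\left(S + S\right) + 0\right) = 5 - \left(2 S + 0\right) = 5 - 2 S$)
$P + 79 v{\left(- \frac{2}{-1} + \frac{2}{-4} \right)} = 84 + 79 \left(5 - 2 \left(- \frac{2}{-1} + \frac{2}{-4}\right)\right) = 84 + 79 \left(5 - 2 \left(\left(-2\right) \left(-1\right) + 2 \left(- \frac{1}{4}\right)\right)\right) = 84 + 79 \left(5 - 2 \left(2 - \frac{1}{2}\right)\right) = 84 + 79 \left(5 - 3\right) = 84 + 79 \cdot 2 = 84 + 158 = 242$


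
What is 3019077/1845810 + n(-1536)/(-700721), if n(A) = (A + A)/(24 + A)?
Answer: 14808688330099/9053784803070 ≈ 1.6356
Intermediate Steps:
n(A) = 2*A/(24 + A) (n(A) = (2*A)/(24 + A) = 2*A/(24 + A))
3019077/1845810 + n(-1536)/(-700721) = 3019077/1845810 + (2*(-1536)/(24 - 1536))/(-700721) = 3019077*(1/1845810) + (2*(-1536)/(-1512))*(-1/700721) = 335453/205090 + (2*(-1536)*(-1/1512))*(-1/700721) = 335453/205090 + (128/63)*(-1/700721) = 335453/205090 - 128/44145423 = 14808688330099/9053784803070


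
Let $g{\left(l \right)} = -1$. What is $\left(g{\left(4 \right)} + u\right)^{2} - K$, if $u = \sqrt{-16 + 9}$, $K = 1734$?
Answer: $-1734 + \left(1 - i \sqrt{7}\right)^{2} \approx -1740.0 - 5.2915 i$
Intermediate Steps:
$u = i \sqrt{7}$ ($u = \sqrt{-7} = i \sqrt{7} \approx 2.6458 i$)
$\left(g{\left(4 \right)} + u\right)^{2} - K = \left(-1 + i \sqrt{7}\right)^{2} - 1734 = -1734 + \left(-1 + i \sqrt{7}\right)^{2}$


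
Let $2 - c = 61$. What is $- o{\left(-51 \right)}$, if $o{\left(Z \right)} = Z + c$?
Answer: $110$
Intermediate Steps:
$c = -59$ ($c = 2 - 61 = -59$)
$o{\left(Z \right)} = -59 + Z$ ($o{\left(Z \right)} = Z - 59 = -59 + Z$)
$- o{\left(-51 \right)} = - (-59 - 51) = \left(-1\right) \left(-110\right) = 110$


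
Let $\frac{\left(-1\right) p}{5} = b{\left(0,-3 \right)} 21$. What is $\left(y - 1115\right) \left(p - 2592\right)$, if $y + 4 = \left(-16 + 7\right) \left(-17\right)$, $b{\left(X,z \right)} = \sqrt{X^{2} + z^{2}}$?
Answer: $2808162$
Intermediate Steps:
$y = 149$ ($y = -4 + \left(-16 + 7\right) \left(-17\right) = -4 - -153 = -4 + 153 = 149$)
$p = -315$ ($p = - 5 \sqrt{0^{2} + \left(-3\right)^{2}} \cdot 21 = - 5 \sqrt{0 + 9} \cdot 21 = - 5 \sqrt{9} \cdot 21 = - 5 \cdot 3 \cdot 21 = \left(-5\right) 63 = -315$)
$\left(y - 1115\right) \left(p - 2592\right) = \left(149 - 1115\right) \left(-315 - 2592\right) = - 966 \left(-315 - 2592\right) = \left(-966\right) \left(-2907\right) = 2808162$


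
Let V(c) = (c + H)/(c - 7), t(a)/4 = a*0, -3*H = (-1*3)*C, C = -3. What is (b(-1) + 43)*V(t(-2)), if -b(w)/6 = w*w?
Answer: 111/7 ≈ 15.857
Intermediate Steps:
H = -3 (H = -(-1*3)*(-3)/3 = -(-1)*(-3) = -⅓*9 = -3)
b(w) = -6*w² (b(w) = -6*w*w = -6*w²)
t(a) = 0 (t(a) = 4*(a*0) = 4*0 = 0)
V(c) = (-3 + c)/(-7 + c) (V(c) = (c - 3)/(c - 7) = (-3 + c)/(-7 + c))
(b(-1) + 43)*V(t(-2)) = (-6*(-1)² + 43)*((-3 + 0)/(-7 + 0)) = (-6*1 + 43)*(-3/(-7)) = (-6 + 43)*(-⅐*(-3)) = 37*(3/7) = 111/7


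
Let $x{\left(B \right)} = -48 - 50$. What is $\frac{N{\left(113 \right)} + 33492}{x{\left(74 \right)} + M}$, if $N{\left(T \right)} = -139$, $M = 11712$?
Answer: $\frac{33353}{11614} \approx 2.8718$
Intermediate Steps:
$x{\left(B \right)} = -98$ ($x{\left(B \right)} = -48 - 50 = -98$)
$\frac{N{\left(113 \right)} + 33492}{x{\left(74 \right)} + M} = \frac{-139 + 33492}{-98 + 11712} = \frac{33353}{11614}$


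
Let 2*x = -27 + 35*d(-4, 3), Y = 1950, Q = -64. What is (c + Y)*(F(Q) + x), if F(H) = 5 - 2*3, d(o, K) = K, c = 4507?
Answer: 245366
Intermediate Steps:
x = 39 (x = (-27 + 35*3)/2 = (-27 + 105)/2 = (1/2)*78 = 39)
F(H) = -1 (F(H) = 5 - 6 = -1)
(c + Y)*(F(Q) + x) = (4507 + 1950)*(-1 + 39) = 6457*38 = 245366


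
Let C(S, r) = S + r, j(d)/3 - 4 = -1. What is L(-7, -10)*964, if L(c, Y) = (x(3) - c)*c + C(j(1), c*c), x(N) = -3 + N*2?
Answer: -11568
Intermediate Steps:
j(d) = 9 (j(d) = 12 + 3*(-1) = 12 - 3 = 9)
x(N) = -3 + 2*N
L(c, Y) = 9 + c² + c*(3 - c) (L(c, Y) = ((-3 + 2*3) - c)*c + (9 + c*c) = ((-3 + 6) - c)*c + (9 + c²) = (3 - c)*c + (9 + c²) = c*(3 - c) + (9 + c²) = 9 + c² + c*(3 - c))
L(-7, -10)*964 = (9 + 3*(-7))*964 = (9 - 21)*964 = -12*964 = -11568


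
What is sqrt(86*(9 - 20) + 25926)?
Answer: 2*sqrt(6245) ≈ 158.05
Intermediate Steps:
sqrt(86*(9 - 20) + 25926) = sqrt(86*(-11) + 25926) = sqrt(-946 + 25926) = sqrt(24980) = 2*sqrt(6245)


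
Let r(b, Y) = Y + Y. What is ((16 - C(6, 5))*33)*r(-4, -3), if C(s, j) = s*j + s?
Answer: 3960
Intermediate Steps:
r(b, Y) = 2*Y
C(s, j) = s + j*s (C(s, j) = j*s + s = s + j*s)
((16 - C(6, 5))*33)*r(-4, -3) = ((16 - 6*(1 + 5))*33)*(2*(-3)) = ((16 - 6*6)*33)*(-6) = ((16 - 1*36)*33)*(-6) = ((16 - 36)*33)*(-6) = -20*33*(-6) = -660*(-6) = 3960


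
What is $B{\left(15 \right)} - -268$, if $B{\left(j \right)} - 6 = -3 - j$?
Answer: $256$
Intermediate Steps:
$B{\left(j \right)} = 3 - j$ ($B{\left(j \right)} = 6 - \left(3 + j\right) = 3 - j$)
$B{\left(15 \right)} - -268 = \left(3 - 15\right) - -268 = \left(3 - 15\right) + 268 = -12 + 268 = 256$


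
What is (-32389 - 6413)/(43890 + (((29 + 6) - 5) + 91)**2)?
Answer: -38802/58531 ≈ -0.66293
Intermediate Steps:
(-32389 - 6413)/(43890 + (((29 + 6) - 5) + 91)**2) = -38802/(43890 + ((35 - 5) + 91)**2) = -38802/(43890 + (30 + 91)**2) = -38802/(43890 + 121**2) = -38802/(43890 + 14641) = -38802/58531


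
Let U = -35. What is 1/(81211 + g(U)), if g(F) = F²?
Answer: 1/82436 ≈ 1.2131e-5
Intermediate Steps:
1/(81211 + g(U)) = 1/(81211 + (-35)²) = 1/(81211 + 1225) = 1/82436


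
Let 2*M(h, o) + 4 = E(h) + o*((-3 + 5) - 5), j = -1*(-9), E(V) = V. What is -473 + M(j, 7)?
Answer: -481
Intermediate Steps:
j = 9
M(h, o) = -2 + h/2 - 3*o/2 (M(h, o) = -2 + (h + o*((-3 + 5) - 5))/2 = -2 + (h + o*(2 - 5))/2 = -2 + (h + o*(-3))/2 = -2 + (h - 3*o)/2 = -2 + (h/2 - 3*o/2) = -2 + h/2 - 3*o/2)
-473 + M(j, 7) = -473 + (-2 + (½)*9 - 3/2*7) = -473 + (-2 + 9/2 - 21/2) = -473 - 8 = -481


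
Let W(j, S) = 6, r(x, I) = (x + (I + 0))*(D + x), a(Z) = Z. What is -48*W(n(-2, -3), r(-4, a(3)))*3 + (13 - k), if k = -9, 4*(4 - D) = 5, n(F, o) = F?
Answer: -842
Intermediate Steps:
D = 11/4 (D = 4 - ¼*5 = 4 - 5/4 = 11/4 ≈ 2.7500)
r(x, I) = (11/4 + x)*(I + x) (r(x, I) = (x + (I + 0))*(11/4 + x) = (x + I)*(11/4 + x) = (I + x)*(11/4 + x) = (11/4 + x)*(I + x))
-48*W(n(-2, -3), r(-4, a(3)))*3 + (13 - k) = -288*3 + (13 - 1*(-9)) = -48*18 + (13 + 9) = -864 + 22 = -842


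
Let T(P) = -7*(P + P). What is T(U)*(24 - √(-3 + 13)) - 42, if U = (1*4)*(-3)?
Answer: 3990 - 168*√10 ≈ 3458.7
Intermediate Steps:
U = -12 (U = 4*(-3) = -12)
T(P) = -14*P
T(U)*(24 - √(-3 + 13)) - 42 = (-14*(-12))*(24 - √(-3 + 13)) - 42 = 168*(24 - √10) - 42 = (4032 - 168*√10) - 42 = 3990 - 168*√10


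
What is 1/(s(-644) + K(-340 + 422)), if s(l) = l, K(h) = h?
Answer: -1/562 ≈ -0.0017794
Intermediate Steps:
1/(s(-644) + K(-340 + 422)) = 1/(-644 + (-340 + 422)) = 1/(-644 + 82) = 1/(-562) = -1/562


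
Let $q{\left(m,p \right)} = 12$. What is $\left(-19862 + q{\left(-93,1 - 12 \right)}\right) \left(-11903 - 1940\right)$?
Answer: $274783550$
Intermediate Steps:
$\left(-19862 + q{\left(-93,1 - 12 \right)}\right) \left(-11903 - 1940\right) = \left(-19862 + 12\right) \left(-11903 - 1940\right) = \left(-19850\right) \left(-13843\right) = 274783550$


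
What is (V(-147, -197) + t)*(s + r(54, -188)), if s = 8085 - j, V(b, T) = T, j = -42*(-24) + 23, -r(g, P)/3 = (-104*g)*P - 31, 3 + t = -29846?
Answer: 94953682742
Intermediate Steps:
t = -29849 (t = -3 - 29846 = -29849)
r(g, P) = 93 + 312*P*g (r(g, P) = -3*((-104*g)*P - 31) = -3*(-104*P*g - 31) = -3*(-31 - 104*P*g) = 93 + 312*P*g)
j = 1031 (j = 1008 + 23 = 1031)
s = 7054 (s = 8085 - 1*1031 = 8085 - 1031 = 7054)
(V(-147, -197) + t)*(s + r(54, -188)) = (-197 - 29849)*(7054 + (93 + 312*(-188)*54)) = -30046*(7054 + (93 - 3167424)) = -30046*(7054 - 3167331) = -30046*(-3160277) = 94953682742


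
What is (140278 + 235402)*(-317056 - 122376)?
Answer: -165085813760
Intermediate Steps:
(140278 + 235402)*(-317056 - 122376) = 375680*(-439432) = -165085813760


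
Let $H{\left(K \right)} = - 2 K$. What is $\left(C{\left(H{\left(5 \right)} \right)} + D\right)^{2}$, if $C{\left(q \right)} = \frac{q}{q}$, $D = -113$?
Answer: $12544$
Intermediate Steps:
$C{\left(q \right)} = 1$
$\left(C{\left(H{\left(5 \right)} \right)} + D\right)^{2} = \left(1 - 113\right)^{2} = \left(-112\right)^{2} = 12544$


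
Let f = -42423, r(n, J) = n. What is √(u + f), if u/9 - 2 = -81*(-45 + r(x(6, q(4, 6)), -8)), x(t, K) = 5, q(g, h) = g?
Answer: I*√13245 ≈ 115.09*I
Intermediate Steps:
u = 29178 (u = 18 + 9*(-81*(-45 + 5)) = 18 + 9*(-81*(-40)) = 18 + 9*3240 = 18 + 29160 = 29178)
√(u + f) = √(29178 - 42423) = √(-13245) = I*√13245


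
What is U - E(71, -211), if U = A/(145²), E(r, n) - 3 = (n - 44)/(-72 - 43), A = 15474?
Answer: -2167098/483575 ≈ -4.4814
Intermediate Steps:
E(r, n) = 389/115 - n/115 (E(r, n) = 3 + (n - 44)/(-72 - 43) = 3 + (-44 + n)/(-115) = 3 + (-44 + n)*(-1/115) = 3 + (44/115 - n/115) = 389/115 - n/115)
U = 15474/21025 (U = 15474/(145²) = 15474/21025 ≈ 0.73598)
U - E(71, -211) = 15474/21025 - (389/115 - 1/115*(-211)) = 15474/21025 - (389/115 + 211/115) = 15474/21025 - 1*120/23 = 15474/21025 - 120/23 = -2167098/483575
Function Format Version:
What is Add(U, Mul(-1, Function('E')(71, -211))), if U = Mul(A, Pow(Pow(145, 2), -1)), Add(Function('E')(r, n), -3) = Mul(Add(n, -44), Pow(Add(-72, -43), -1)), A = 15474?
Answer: Rational(-2167098, 483575) ≈ -4.4814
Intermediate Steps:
Function('E')(r, n) = Add(Rational(389, 115), Mul(Rational(-1, 115), n)) (Function('E')(r, n) = Add(3, Mul(Add(n, -44), Pow(Add(-72, -43), -1))) = Add(3, Mul(Add(-44, n), Pow(-115, -1))) = Add(3, Mul(Add(-44, n), Rational(-1, 115))) = Add(3, Add(Rational(44, 115), Mul(Rational(-1, 115), n))) = Add(Rational(389, 115), Mul(Rational(-1, 115), n)))
U = Rational(15474, 21025) (U = Mul(15474, Pow(Pow(145, 2), -1)) = Mul(15474, Pow(21025, -1)) = Mul(15474, Rational(1, 21025)) = Rational(15474, 21025) ≈ 0.73598)
Add(U, Mul(-1, Function('E')(71, -211))) = Add(Rational(15474, 21025), Mul(-1, Add(Rational(389, 115), Mul(Rational(-1, 115), -211)))) = Add(Rational(15474, 21025), Mul(-1, Add(Rational(389, 115), Rational(211, 115)))) = Add(Rational(15474, 21025), Mul(-1, Rational(120, 23))) = Add(Rational(15474, 21025), Rational(-120, 23)) = Rational(-2167098, 483575)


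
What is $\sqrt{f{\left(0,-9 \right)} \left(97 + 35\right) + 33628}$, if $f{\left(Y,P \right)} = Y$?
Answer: $2 \sqrt{8407} \approx 183.38$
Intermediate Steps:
$\sqrt{f{\left(0,-9 \right)} \left(97 + 35\right) + 33628} = \sqrt{0 \left(97 + 35\right) + 33628} = \sqrt{0 \cdot 132 + 33628} = \sqrt{0 + 33628} = \sqrt{33628} = 2 \sqrt{8407}$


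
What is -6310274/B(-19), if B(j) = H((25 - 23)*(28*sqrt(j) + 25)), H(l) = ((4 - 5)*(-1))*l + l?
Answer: -78878425/31042 + 44171918*I*sqrt(19)/15521 ≈ -2541.0 + 12405.0*I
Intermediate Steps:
H(l) = 2*l (H(l) = (-1*(-1))*l + l = 1*l + l = l + l = 2*l)
B(j) = 100 + 112*sqrt(j) (B(j) = 2*((25 - 23)*(28*sqrt(j) + 25)) = 2*(2*(25 + 28*sqrt(j))) = 2*(50 + 56*sqrt(j)) = 100 + 112*sqrt(j))
-6310274/B(-19) = -6310274/(100 + 112*sqrt(-19)) = -6310274/(100 + 112*(I*sqrt(19))) = -6310274/(100 + 112*I*sqrt(19))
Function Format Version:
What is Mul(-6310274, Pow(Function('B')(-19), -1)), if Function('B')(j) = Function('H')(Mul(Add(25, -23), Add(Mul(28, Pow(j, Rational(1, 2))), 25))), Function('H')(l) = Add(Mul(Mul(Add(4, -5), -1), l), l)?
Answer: Add(Rational(-78878425, 31042), Mul(Rational(44171918, 15521), I, Pow(19, Rational(1, 2)))) ≈ Add(-2541.0, Mul(12405., I))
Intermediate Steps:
Function('H')(l) = Mul(2, l) (Function('H')(l) = Add(Mul(Mul(-1, -1), l), l) = Add(Mul(1, l), l) = Add(l, l) = Mul(2, l))
Function('B')(j) = Add(100, Mul(112, Pow(j, Rational(1, 2)))) (Function('B')(j) = Mul(2, Mul(Add(25, -23), Add(Mul(28, Pow(j, Rational(1, 2))), 25))) = Mul(2, Mul(2, Add(25, Mul(28, Pow(j, Rational(1, 2)))))) = Mul(2, Add(50, Mul(56, Pow(j, Rational(1, 2))))) = Add(100, Mul(112, Pow(j, Rational(1, 2)))))
Mul(-6310274, Pow(Function('B')(-19), -1)) = Mul(-6310274, Pow(Add(100, Mul(112, Pow(-19, Rational(1, 2)))), -1)) = Mul(-6310274, Pow(Add(100, Mul(112, Mul(I, Pow(19, Rational(1, 2))))), -1)) = Mul(-6310274, Pow(Add(100, Mul(112, I, Pow(19, Rational(1, 2)))), -1))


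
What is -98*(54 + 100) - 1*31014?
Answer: -46106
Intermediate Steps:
-98*(54 + 100) - 1*31014 = -98*154 - 31014 = -15092 - 31014 = -46106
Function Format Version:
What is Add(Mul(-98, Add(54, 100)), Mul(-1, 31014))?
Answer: -46106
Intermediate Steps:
Add(Mul(-98, Add(54, 100)), Mul(-1, 31014)) = Add(Mul(-98, 154), -31014) = Add(-15092, -31014) = -46106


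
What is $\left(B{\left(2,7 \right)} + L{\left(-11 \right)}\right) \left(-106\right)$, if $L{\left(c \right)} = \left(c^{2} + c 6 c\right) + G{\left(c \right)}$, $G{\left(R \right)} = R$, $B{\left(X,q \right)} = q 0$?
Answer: $-88616$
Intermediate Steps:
$B{\left(X,q \right)} = 0$
$L{\left(c \right)} = c + 7 c^{2}$ ($L{\left(c \right)} = \left(c^{2} + c 6 c\right) + c = \left(c^{2} + 6 c c\right) + c = \left(c^{2} + 6 c^{2}\right) + c = 7 c^{2} + c = c + 7 c^{2}$)
$\left(B{\left(2,7 \right)} + L{\left(-11 \right)}\right) \left(-106\right) = \left(0 - 11 \left(1 + 7 \left(-11\right)\right)\right) \left(-106\right) = \left(0 - 11 \left(1 - 77\right)\right) \left(-106\right) = \left(0 - -836\right) \left(-106\right) = \left(0 + 836\right) \left(-106\right) = 836 \left(-106\right) = -88616$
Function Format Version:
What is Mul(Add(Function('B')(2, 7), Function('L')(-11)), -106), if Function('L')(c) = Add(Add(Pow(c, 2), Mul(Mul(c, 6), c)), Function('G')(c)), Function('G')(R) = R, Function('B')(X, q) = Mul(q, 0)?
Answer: -88616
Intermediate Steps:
Function('B')(X, q) = 0
Function('L')(c) = Add(c, Mul(7, Pow(c, 2))) (Function('L')(c) = Add(Add(Pow(c, 2), Mul(Mul(c, 6), c)), c) = Add(Add(Pow(c, 2), Mul(Mul(6, c), c)), c) = Add(Add(Pow(c, 2), Mul(6, Pow(c, 2))), c) = Add(Mul(7, Pow(c, 2)), c) = Add(c, Mul(7, Pow(c, 2))))
Mul(Add(Function('B')(2, 7), Function('L')(-11)), -106) = Mul(Add(0, Mul(-11, Add(1, Mul(7, -11)))), -106) = Mul(Add(0, Mul(-11, Add(1, -77))), -106) = Mul(Add(0, Mul(-11, -76)), -106) = Mul(Add(0, 836), -106) = Mul(836, -106) = -88616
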